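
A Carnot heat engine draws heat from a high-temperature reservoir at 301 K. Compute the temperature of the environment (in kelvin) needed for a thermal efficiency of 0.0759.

T_C ≈ 278 K

From η = 1 − T_C/T_H, T_C = T_H·(1 − η) = 301.00 × (1 − 0.0759) = 278 K.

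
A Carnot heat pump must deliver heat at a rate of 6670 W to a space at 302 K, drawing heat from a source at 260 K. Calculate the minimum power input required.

For a reversible heat pump, COP_HP = T_H/(T_H − T_C) = 302.00/42.00 = 7.1905.
W = Q_H/COP_HP = 6670/7.1905 = 927.6 W.

Ẇ_in ≈ 927.6 W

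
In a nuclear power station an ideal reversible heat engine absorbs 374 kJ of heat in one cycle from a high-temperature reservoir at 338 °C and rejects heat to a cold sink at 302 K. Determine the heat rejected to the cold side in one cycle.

T_H = 338 °C → 338 + 273.15 = 611.15 K.
Carnot efficiency: η = 1 − T_C/T_H = 1 − 302.00/611.15 = 0.5058.
For a reversible cycle Q_C/Q_H = T_C/T_H, so Q_C = 374 × 302.00/611.15 = 185 kJ.

Q_C ≈ 185 kJ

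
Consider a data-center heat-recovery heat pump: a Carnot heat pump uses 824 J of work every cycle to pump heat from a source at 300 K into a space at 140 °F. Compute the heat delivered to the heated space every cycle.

Q_H ≈ 8280 J

T_H = 140 °F → (140 − 32) × 5/9 = 60.00 °C = 333.15 K.
For a reversible heat pump, COP_HP = T_H/(T_H − T_C) = 333.15/33.15 = 10.0498.
Q_H = COP_HP · W = 10.0498 × 824 = 8280 J.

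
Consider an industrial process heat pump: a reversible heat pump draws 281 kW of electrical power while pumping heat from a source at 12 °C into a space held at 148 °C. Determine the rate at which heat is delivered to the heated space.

Q̇_H ≈ 870 kW

T_H = 148 °C → 148 + 273.15 = 421.15 K.
T_C = 12 °C → 12 + 273.15 = 285.15 K.
Reversible heating COP: COP_HP = T_H/(T_H − T_C) = 421.15/136.00 = 3.0967.
Q_H = COP_HP · W = 3.0967 × 281 = 870 kW.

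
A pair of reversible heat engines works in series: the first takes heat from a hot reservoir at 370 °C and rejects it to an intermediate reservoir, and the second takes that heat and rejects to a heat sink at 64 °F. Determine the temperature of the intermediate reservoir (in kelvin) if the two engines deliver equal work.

T_m ≈ 467 K

T_H = 370 °C → 370 + 273.15 = 643.15 K.
T_C = 64 °F → (64 − 32) × 5/9 = 17.78 °C = 290.93 K.
For reversible stages Q_m = Q_H·(T_m/T_H). Setting W₁ = Q_H(1 − T_m/T_H) equal to W₂ = Q_m(1 − T_C/T_m) = Q_H·(T_m − T_C)/T_H gives T_H − T_m = T_m − T_C, so T_m = (T_H + T_C)/2 = (643.15 + 290.93)/2 = 467 K.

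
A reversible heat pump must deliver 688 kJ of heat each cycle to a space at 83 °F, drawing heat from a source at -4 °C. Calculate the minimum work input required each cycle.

W_in ≈ 73.8 kJ

T_H = 83 °F → (83 − 32) × 5/9 = 28.33 °C = 301.48 K.
T_C = -4 °C → -4 + 273.15 = 269.15 K.
Reversible heating COP: COP_HP = T_H/(T_H − T_C) = 301.48/32.33 = 9.3242.
W = Q_H/COP_HP = 688/9.3242 = 73.8 kJ.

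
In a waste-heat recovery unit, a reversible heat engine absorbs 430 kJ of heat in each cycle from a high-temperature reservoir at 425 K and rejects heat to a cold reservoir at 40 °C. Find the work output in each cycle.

T_C = 40 °C → 40 + 273.15 = 313.15 K.
Since the cycle is reversible, η = 1 − T_C/T_H = 1 − 313.15/425.00 = 0.2632.
W = η·Q_H = 0.2632 × 430 = 113.2 kJ.

W ≈ 113.2 kJ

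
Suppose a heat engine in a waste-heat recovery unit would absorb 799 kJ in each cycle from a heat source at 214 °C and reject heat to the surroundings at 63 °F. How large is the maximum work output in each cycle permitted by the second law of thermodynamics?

W_max ≈ 322.7 kJ

T_H = 214 °C → 214 + 273.15 = 487.15 K.
T_C = 63 °F → (63 − 32) × 5/9 = 17.22 °C = 290.37 K.
The upper bound on efficiency is η_max = 1 − T_C/T_H = 1 − 290.37/487.15 = 0.4039.
W_max = η_max · Q_H = 0.4039 × 799 = 322.7 kJ.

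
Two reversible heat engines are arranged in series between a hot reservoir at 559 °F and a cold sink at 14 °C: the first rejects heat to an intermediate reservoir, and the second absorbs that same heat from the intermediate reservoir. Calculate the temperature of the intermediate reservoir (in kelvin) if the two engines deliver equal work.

T_H = 559 °F → (559 − 32) × 5/9 = 292.78 °C = 565.93 K.
T_C = 14 °C → 14 + 273.15 = 287.15 K.
For reversible stages Q_m = Q_H·(T_m/T_H). Setting W₁ = Q_H(1 − T_m/T_H) equal to W₂ = Q_m(1 − T_C/T_m) = Q_H·(T_m − T_C)/T_H gives T_H − T_m = T_m − T_C, so T_m = (T_H + T_C)/2 = (565.93 + 287.15)/2 = 426.5 K.

T_m ≈ 426.5 K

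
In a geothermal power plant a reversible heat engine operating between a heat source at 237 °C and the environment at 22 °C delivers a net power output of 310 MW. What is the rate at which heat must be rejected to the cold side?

Q̇_C ≈ 425.6 MW

T_H = 237 °C → 237 + 273.15 = 510.15 K.
T_C = 22 °C → 22 + 273.15 = 295.15 K.
For a reversible engine, η = 1 − T_C/T_H = 1 − 295.15/510.15 = 0.4214.
Since Q_C/Q_H = T_C/T_H and Q_H = W/η, Q_C = W·T_C/(T_H − T_C) = 310 × 295.15/215.00 = 425.6 MW.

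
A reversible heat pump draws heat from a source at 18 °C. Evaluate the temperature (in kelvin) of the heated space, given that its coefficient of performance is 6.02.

T_C = 18 °C → 18 + 273.15 = 291.15 K.
COP_HP = T_H/(T_H − T_C) ⇒ T_H = T_C·COP_HP/(COP_HP − 1) = 291.15 × 6.02/(6.02 − 1) = 349.1 K.

T_H ≈ 349.1 K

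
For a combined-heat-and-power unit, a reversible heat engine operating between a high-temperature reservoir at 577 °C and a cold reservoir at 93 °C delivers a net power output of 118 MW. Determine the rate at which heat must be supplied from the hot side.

T_H = 577 °C → 577 + 273.15 = 850.15 K.
T_C = 93 °C → 93 + 273.15 = 366.15 K.
Since the cycle is reversible, η = 1 − T_C/T_H = 1 − 366.15/850.15 = 0.5693.
Q_H = W/η = 118/0.5693 = 207.3 MW.

Q̇_H ≈ 207.3 MW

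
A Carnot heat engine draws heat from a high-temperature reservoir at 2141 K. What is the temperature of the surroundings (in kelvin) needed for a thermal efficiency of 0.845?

From η = 1 − T_C/T_H, T_C = T_H·(1 − η) = 2141.00 × (1 − 0.845) = 331.9 K.

T_C ≈ 331.9 K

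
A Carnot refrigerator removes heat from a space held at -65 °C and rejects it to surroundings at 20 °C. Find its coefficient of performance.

T_H = 20 °C → 20 + 273.15 = 293.15 K.
T_C = -65 °C → -65 + 273.15 = 208.15 K.
COP_R = T_C/(T_H − T_C) = 208.15/(293.15 − 208.15) = 2.45.

COP_R ≈ 2.45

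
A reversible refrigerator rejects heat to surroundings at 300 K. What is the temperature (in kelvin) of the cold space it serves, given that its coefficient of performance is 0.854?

T_C ≈ 138.2 K

COP_R = T_C/(T_H − T_C) ⇒ T_C = T_H·COP_R/(1 + COP_R) = 300.00 × 0.854/(1 + 0.854) = 138.2 K.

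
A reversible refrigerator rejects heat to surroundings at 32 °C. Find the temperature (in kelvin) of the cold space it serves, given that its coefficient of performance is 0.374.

T_C ≈ 83.1 K

T_H = 32 °C → 32 + 273.15 = 305.15 K.
COP_R = T_C/(T_H − T_C) ⇒ T_C = T_H·COP_R/(1 + COP_R) = 305.15 × 0.374/(1 + 0.374) = 83.1 K.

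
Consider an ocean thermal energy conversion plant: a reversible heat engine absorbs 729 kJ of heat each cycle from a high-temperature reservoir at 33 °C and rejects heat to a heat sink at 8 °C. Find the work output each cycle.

W ≈ 59.5 kJ

T_H = 33 °C → 33 + 273.15 = 306.15 K.
T_C = 8 °C → 8 + 273.15 = 281.15 K.
Since the cycle is reversible, η = 1 − T_C/T_H = 1 − 281.15/306.15 = 0.0817.
W = η·Q_H = 0.0817 × 729 = 59.5 kJ.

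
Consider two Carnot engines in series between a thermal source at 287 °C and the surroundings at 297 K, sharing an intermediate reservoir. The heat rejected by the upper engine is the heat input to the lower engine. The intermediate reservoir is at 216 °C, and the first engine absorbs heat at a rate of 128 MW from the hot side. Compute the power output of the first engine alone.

Ẇ₁ ≈ 16.22 MW

T_H = 287 °C → 287 + 273.15 = 560.15 K.
T_m = 216 °C → 216 + 273.15 = 489.15 K.
First-stage efficiency η₁ = 1 − T_m/T_H = 1 − 489.15/560.15 = 0.1268.
W₁ = η₁·Q_H = 0.1268 × 128 = 16.22 MW.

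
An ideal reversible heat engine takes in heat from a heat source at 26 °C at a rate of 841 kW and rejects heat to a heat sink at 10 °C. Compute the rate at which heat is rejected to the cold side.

Q̇_C ≈ 796.0 kW

T_H = 26 °C → 26 + 273.15 = 299.15 K.
T_C = 10 °C → 10 + 273.15 = 283.15 K.
For a reversible engine, η = 1 − T_C/T_H = 1 − 283.15/299.15 = 0.0535.
For a reversible cycle Q_C/Q_H = T_C/T_H, so Q_C = 841 × 283.15/299.15 = 796.0 kW.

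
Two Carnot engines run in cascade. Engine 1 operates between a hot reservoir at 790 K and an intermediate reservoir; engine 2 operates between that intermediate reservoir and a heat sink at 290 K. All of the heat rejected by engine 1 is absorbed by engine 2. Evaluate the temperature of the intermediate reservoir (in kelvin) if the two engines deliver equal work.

For reversible stages Q_m = Q_H·(T_m/T_H). Setting W₁ = Q_H(1 − T_m/T_H) equal to W₂ = Q_m(1 − T_C/T_m) = Q_H·(T_m − T_C)/T_H gives T_H − T_m = T_m − T_C, so T_m = (T_H + T_C)/2 = (790.00 + 290.00)/2 = 540 K.

T_m ≈ 540 K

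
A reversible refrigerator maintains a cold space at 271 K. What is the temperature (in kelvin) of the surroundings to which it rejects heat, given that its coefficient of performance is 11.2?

COP_R = T_C/(T_H − T_C) ⇒ T_H = T_C·(1 + 1/COP_R) = 271.00 × (1 + 1/11.2) = 295.2 K.

T_H ≈ 295.2 K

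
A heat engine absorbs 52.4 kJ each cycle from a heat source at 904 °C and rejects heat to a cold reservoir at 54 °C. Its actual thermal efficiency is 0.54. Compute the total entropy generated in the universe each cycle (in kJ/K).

T_H = 904 °C → 904 + 273.15 = 1177.15 K.
T_C = 54 °C → 54 + 273.15 = 327.15 K.
W = η·Q_H = 0.54 × 52.4 = 28.30 kJ, so Q_C = Q_H − W = 24.10 kJ.
The hot reservoir loses entropy Q_H/T_H = 52.4/1177.15 = 0.04451 kJ/K; the cold reservoir gains Q_C/T_C = 24.10/327.15 = 0.07368 kJ/K.
ΔS_univ = −Q_H/T_H + Q_C/T_C = 0.02916 kJ/K (> 0, since η = 0.54 < η_Carnot = 0.722).

ΔS_univ ≈ 0.02916 kJ/K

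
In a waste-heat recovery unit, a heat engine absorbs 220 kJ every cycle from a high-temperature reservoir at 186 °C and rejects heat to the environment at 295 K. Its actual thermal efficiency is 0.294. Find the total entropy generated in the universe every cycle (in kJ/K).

ΔS_univ ≈ 0.0474 kJ/K

T_H = 186 °C → 186 + 273.15 = 459.15 K.
W = η·Q_H = 0.294 × 220 = 64.68 kJ, so Q_C = Q_H − W = 155.3 kJ.
Entropy balance on the reservoirs: −Q_H/T_H = -0.4791 kJ/K, +Q_C/T_C = 0.5265 kJ/K.
ΔS_univ = −Q_H/T_H + Q_C/T_C = 0.0474 kJ/K (> 0, since η = 0.294 < η_Carnot = 0.358).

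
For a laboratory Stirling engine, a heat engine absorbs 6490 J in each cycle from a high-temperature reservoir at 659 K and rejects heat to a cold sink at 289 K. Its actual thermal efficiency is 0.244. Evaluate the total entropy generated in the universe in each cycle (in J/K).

ΔS_univ ≈ 7.13 J/K

W = η·Q_H = 0.244 × 6490 = 1584 J, so Q_C = Q_H − W = 4906 J.
The hot reservoir loses entropy Q_H/T_H = 6490/659.00 = 9.848 J/K; the cold reservoir gains Q_C/T_C = 4906/289.00 = 16.98 J/K.
ΔS_univ = −Q_H/T_H + Q_C/T_C = 7.13 J/K (> 0, since η = 0.244 < η_Carnot = 0.561).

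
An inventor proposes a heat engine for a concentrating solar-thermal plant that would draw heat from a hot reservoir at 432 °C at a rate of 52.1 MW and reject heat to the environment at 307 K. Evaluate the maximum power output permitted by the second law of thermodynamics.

Ẇ_max ≈ 29.4 MW

T_H = 432 °C → 432 + 273.15 = 705.15 K.
No engine can exceed the Carnot limit: η_max = 1 − T_C/T_H = 1 − 307.00/705.15 = 0.5646.
W_max = η_max · Q_H = 0.5646 × 52.1 = 29.4 MW.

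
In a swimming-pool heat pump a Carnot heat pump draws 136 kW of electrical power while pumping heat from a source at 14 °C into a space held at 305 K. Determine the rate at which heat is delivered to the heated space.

T_C = 14 °C → 14 + 273.15 = 287.15 K.
COP_HP = T_H/(T_H − T_C) = 305.00/17.85 = 17.0868.
Q_H = COP_HP · W = 17.0868 × 136 = 2320 kW.

Q̇_H ≈ 2320 kW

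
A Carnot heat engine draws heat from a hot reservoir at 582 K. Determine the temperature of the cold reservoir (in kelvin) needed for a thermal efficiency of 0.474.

T_C ≈ 306 K

From η = 1 − T_C/T_H, T_C = T_H·(1 − η) = 582.00 × (1 − 0.474) = 306 K.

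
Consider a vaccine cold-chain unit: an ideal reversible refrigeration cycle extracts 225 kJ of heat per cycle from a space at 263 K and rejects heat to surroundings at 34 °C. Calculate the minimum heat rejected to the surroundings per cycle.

T_H = 34 °C → 34 + 273.15 = 307.15 K.
For a reversible cycle Q_H/Q_C = T_H/T_C, so Q_H = Q_C·T_H/T_C = 225 × 307.15/263.00 = 263 kJ.

Q_H ≈ 263 kJ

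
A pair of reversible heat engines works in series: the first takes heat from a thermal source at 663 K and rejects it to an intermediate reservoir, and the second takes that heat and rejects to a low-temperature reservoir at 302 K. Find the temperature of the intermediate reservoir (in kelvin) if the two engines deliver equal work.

T_m ≈ 482 K

For reversible stages Q_m = Q_H·(T_m/T_H). Setting W₁ = Q_H(1 − T_m/T_H) equal to W₂ = Q_m(1 − T_C/T_m) = Q_H·(T_m − T_C)/T_H gives T_H − T_m = T_m − T_C, so T_m = (T_H + T_C)/2 = (663.00 + 302.00)/2 = 482 K.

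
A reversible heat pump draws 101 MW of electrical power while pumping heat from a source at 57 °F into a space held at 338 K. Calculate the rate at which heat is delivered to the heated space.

Q̇_H ≈ 669.9 MW

T_C = 57 °F → (57 − 32) × 5/9 = 13.89 °C = 287.04 K.
The Carnot heat-pump COP is COP_HP = T_H/(T_H − T_C) = 338.00/50.96 = 6.6325.
Q_H = COP_HP · W = 6.6325 × 101 = 669.9 MW.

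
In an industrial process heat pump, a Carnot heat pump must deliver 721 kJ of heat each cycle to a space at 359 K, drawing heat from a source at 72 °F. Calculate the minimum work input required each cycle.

T_C = 72 °F → (72 − 32) × 5/9 = 22.22 °C = 295.37 K.
For a reversible heat pump, COP_HP = T_H/(T_H − T_C) = 359.00/63.63 = 5.6422.
W = Q_H/COP_HP = 721/5.6422 = 128 kJ.

W_in ≈ 128 kJ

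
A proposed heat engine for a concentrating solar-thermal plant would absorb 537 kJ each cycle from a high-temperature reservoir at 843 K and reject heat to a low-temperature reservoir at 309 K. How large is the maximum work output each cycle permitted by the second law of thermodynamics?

W_max ≈ 340.2 kJ

No engine can exceed the Carnot limit: η_max = 1 − T_C/T_H = 1 − 309.00/843.00 = 0.6335.
W_max = η_max · Q_H = 0.6335 × 537 = 340.2 kJ.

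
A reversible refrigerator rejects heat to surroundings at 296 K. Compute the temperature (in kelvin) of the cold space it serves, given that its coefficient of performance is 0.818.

T_C ≈ 133 K

COP_R = T_C/(T_H − T_C) ⇒ T_C = T_H·COP_R/(1 + COP_R) = 296.00 × 0.818/(1 + 0.818) = 133 K.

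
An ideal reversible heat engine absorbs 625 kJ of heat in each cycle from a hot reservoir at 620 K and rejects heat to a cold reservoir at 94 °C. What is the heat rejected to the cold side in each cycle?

Q_C ≈ 370 kJ

T_C = 94 °C → 94 + 273.15 = 367.15 K.
For a reversible engine, η = 1 − T_C/T_H = 1 − 367.15/620.00 = 0.4078.
For a reversible cycle Q_C/Q_H = T_C/T_H, so Q_C = 625 × 367.15/620.00 = 370 kJ.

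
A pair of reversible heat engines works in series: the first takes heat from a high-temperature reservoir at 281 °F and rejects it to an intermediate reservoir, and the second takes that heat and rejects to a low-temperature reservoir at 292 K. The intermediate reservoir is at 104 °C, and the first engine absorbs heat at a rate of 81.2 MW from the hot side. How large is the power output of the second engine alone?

T_H = 281 °F → (281 − 32) × 5/9 = 138.33 °C = 411.48 K.
T_m = 104 °C → 104 + 273.15 = 377.15 K.
Heat entering the second stage: Q_m = Q_H·(T_m/T_H) = 81.2 × 377.15/411.48 = 74.4 MW.
Second-stage efficiency η₂ = 1 − T_C/T_m = 1 − 292.00/377.15 = 0.2258, so W₂ = η₂·Q_m = 16.8 MW.

Ẇ₂ ≈ 16.8 MW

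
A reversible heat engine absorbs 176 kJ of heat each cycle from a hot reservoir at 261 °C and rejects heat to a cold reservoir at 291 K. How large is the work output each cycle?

W ≈ 80.12 kJ

T_H = 261 °C → 261 + 273.15 = 534.15 K.
Carnot efficiency: η = 1 − T_C/T_H = 1 − 291.00/534.15 = 0.4552.
W = η·Q_H = 0.4552 × 176 = 80.12 kJ.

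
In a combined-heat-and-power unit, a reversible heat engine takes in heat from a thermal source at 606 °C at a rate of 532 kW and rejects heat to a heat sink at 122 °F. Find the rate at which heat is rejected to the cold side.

T_H = 606 °C → 606 + 273.15 = 879.15 K.
T_C = 122 °F → (122 − 32) × 5/9 = 50.00 °C = 323.15 K.
η_rev = 1 − T_C/T_H = 1 − 323.15/879.15 = 0.6324.
For a reversible cycle Q_C/Q_H = T_C/T_H, so Q_C = 532 × 323.15/879.15 = 196 kW.

Q̇_C ≈ 196 kW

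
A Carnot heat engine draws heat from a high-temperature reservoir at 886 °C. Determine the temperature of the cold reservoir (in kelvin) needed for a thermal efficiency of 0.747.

T_C ≈ 293 K

T_H = 886 °C → 886 + 273.15 = 1159.15 K.
From η = 1 − T_C/T_H, T_C = T_H·(1 − η) = 1159.15 × (1 − 0.747) = 293 K.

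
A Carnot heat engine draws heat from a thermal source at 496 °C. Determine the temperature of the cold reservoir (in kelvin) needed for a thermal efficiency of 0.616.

T_H = 496 °C → 496 + 273.15 = 769.15 K.
From η = 1 − T_C/T_H, T_C = T_H·(1 − η) = 769.15 × (1 − 0.616) = 295.4 K.

T_C ≈ 295.4 K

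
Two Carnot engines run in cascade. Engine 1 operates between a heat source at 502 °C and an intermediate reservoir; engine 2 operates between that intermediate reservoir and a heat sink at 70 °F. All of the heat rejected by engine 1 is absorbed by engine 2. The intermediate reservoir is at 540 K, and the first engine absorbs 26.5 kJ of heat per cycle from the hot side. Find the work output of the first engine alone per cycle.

T_H = 502 °C → 502 + 273.15 = 775.15 K.
T_C = 70 °F → (70 − 32) × 5/9 = 21.11 °C = 294.26 K.
First-stage efficiency η₁ = 1 − T_m/T_H = 1 − 540.00/775.15 = 0.3034.
W₁ = η₁·Q_H = 0.3034 × 26.5 = 8.04 kJ.

W₁ ≈ 8.04 kJ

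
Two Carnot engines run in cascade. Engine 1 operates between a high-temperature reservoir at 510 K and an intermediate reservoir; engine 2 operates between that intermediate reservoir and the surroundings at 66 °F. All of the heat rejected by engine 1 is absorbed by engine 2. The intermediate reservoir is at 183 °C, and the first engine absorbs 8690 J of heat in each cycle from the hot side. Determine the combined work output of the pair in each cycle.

W_total ≈ 3710 J

T_C = 66 °F → (66 − 32) × 5/9 = 18.89 °C = 292.04 K.
Two reversible stages in series are equivalent to a single Carnot engine between T_H and T_C, so η_total = 1 − T_C/T_H = 1 − 292.04/510.00 = 0.4274.
W_total = η_total · Q_H = 0.4274 × 8690 = 3710 J.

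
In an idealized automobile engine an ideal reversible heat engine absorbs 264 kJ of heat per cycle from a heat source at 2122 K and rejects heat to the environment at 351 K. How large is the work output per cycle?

Carnot efficiency: η = 1 − T_C/T_H = 1 − 351.00/2122.00 = 0.8346.
W = η·Q_H = 0.8346 × 264 = 220 kJ.

W ≈ 220 kJ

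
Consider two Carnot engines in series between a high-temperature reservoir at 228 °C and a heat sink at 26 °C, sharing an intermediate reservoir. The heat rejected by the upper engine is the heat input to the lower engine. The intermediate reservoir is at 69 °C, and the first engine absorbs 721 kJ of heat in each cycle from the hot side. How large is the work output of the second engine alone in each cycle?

T_H = 228 °C → 228 + 273.15 = 501.15 K.
T_C = 26 °C → 26 + 273.15 = 299.15 K.
T_m = 69 °C → 69 + 273.15 = 342.15 K.
Heat entering the second stage: Q_m = Q_H·(T_m/T_H) = 721 × 342.15/501.15 = 492 kJ.
Second-stage efficiency η₂ = 1 − T_C/T_m = 1 − 299.15/342.15 = 0.1257, so W₂ = η₂·Q_m = 61.9 kJ.

W₂ ≈ 61.9 kJ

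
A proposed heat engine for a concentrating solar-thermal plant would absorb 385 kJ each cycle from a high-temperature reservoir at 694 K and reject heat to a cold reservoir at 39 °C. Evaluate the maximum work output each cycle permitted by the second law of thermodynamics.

W_max ≈ 212 kJ

T_C = 39 °C → 39 + 273.15 = 312.15 K.
The second-law ceiling is the Carnot efficiency, η_max = 1 − T_C/T_H = 1 − 312.15/694.00 = 0.5502.
W_max = η_max · Q_H = 0.5502 × 385 = 212 kJ.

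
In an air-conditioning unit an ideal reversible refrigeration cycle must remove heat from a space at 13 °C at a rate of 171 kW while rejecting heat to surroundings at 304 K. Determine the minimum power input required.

T_C = 13 °C → 13 + 273.15 = 286.15 K.
Carnot COP: COP_R = T_C/(T_H − T_C) = 286.15/17.85 = 16.0308.
W = Q_C/COP_R = 171/16.0308 = 10.7 kW.

Ẇ_in ≈ 10.7 kW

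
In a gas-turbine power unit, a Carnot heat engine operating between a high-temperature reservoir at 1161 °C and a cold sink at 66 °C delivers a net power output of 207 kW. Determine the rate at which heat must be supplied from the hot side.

Q̇_H ≈ 271 kW

T_H = 1161 °C → 1161 + 273.15 = 1434.15 K.
T_C = 66 °C → 66 + 273.15 = 339.15 K.
Carnot efficiency: η = 1 − T_C/T_H = 1 − 339.15/1434.15 = 0.7635.
Q_H = W/η = 207/0.7635 = 271 kW.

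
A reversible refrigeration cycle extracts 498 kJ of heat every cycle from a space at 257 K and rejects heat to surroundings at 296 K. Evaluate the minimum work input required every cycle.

For a reversible refrigerator, COP_R = T_C/(T_H − T_C) = 257.00/39.00 = 6.5897.
W = Q_C/COP_R = 498/6.5897 = 75.6 kJ.

W_in ≈ 75.6 kJ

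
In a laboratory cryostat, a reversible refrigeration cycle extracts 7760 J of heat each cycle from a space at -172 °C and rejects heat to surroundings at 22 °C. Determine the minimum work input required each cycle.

T_H = 22 °C → 22 + 273.15 = 295.15 K.
T_C = -172 °C → -172 + 273.15 = 101.15 K.
For a reversible refrigerator, COP_R = T_C/(T_H − T_C) = 101.15/194.00 = 0.5214.
W = Q_C/COP_R = 7760/0.5214 = 14880 J.

W_in ≈ 14880 J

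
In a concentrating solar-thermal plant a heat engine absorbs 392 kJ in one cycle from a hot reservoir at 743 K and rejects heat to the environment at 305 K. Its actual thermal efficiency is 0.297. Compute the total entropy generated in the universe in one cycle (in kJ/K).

ΔS_univ ≈ 0.376 kJ/K

W = η·Q_H = 0.297 × 392 = 116.4 kJ, so Q_C = Q_H − W = 275.6 kJ.
Reservoir entropy changes: ΔS_H = −Q_H/T_H = −392/743.00 = -0.5276 kJ/K and ΔS_C = +Q_C/T_C = 275.6/305.00 = 0.9035 kJ/K.
ΔS_univ = −Q_H/T_H + Q_C/T_C = 0.376 kJ/K (> 0, since η = 0.297 < η_Carnot = 0.590).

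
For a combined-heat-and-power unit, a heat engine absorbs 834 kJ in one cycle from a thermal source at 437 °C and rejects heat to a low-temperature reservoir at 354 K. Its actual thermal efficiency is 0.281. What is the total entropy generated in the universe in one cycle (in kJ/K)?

ΔS_univ ≈ 0.520 kJ/K

T_H = 437 °C → 437 + 273.15 = 710.15 K.
W = η·Q_H = 0.281 × 834 = 234.4 kJ, so Q_C = Q_H − W = 599.6 kJ.
Reservoir entropy changes: ΔS_H = −Q_H/T_H = −834/710.15 = -1.174 kJ/K and ΔS_C = +Q_C/T_C = 599.6/354.00 = 1.694 kJ/K.
ΔS_univ = −Q_H/T_H + Q_C/T_C = 0.520 kJ/K (> 0, since η = 0.281 < η_Carnot = 0.502).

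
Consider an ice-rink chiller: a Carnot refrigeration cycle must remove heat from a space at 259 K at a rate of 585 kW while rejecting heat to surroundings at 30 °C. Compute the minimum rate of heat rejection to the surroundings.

Q̇_H ≈ 685 kW

T_H = 30 °C → 30 + 273.15 = 303.15 K.
For a reversible cycle Q_H/Q_C = T_H/T_C, so Q_H = Q_C·T_H/T_C = 585 × 303.15/259.00 = 685 kW.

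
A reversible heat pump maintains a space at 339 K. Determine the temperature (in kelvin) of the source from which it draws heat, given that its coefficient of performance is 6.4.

T_C ≈ 286 K

COP_HP = T_H/(T_H − T_C) ⇒ T_C = T_H·(COP_HP − 1)/COP_HP = 339.00 × (6.4 − 1)/6.4 = 286 K.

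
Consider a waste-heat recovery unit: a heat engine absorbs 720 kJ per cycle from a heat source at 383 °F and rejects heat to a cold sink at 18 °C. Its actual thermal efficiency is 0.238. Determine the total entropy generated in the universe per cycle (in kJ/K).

T_H = 383 °F → (383 − 32) × 5/9 = 195.00 °C = 468.15 K.
T_C = 18 °C → 18 + 273.15 = 291.15 K.
W = η·Q_H = 0.238 × 720 = 171.4 kJ, so Q_C = Q_H − W = 548.6 kJ.
The hot reservoir loses entropy Q_H/T_H = 720/468.15 = 1.538 kJ/K; the cold reservoir gains Q_C/T_C = 548.6/291.15 = 1.884 kJ/K.
ΔS_univ = −Q_H/T_H + Q_C/T_C = 0.346 kJ/K (> 0, since η = 0.238 < η_Carnot = 0.378).

ΔS_univ ≈ 0.346 kJ/K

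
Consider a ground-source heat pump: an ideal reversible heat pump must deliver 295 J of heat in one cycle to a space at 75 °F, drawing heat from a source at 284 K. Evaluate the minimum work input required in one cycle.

T_H = 75 °F → (75 − 32) × 5/9 = 23.89 °C = 297.04 K.
The Carnot heat-pump COP is COP_HP = T_H/(T_H − T_C) = 297.04/13.04 = 22.7810.
W = Q_H/COP_HP = 295/22.7810 = 12.9 J.

W_in ≈ 12.9 J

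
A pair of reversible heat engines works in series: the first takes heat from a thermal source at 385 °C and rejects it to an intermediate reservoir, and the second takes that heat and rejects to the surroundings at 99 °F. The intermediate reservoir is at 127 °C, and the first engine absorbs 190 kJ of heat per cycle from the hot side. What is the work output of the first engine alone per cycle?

W₁ ≈ 74.5 kJ

T_H = 385 °C → 385 + 273.15 = 658.15 K.
T_C = 99 °F → (99 − 32) × 5/9 = 37.22 °C = 310.37 K.
T_m = 127 °C → 127 + 273.15 = 400.15 K.
First-stage efficiency η₁ = 1 − T_m/T_H = 1 − 400.15/658.15 = 0.3920.
W₁ = η₁·Q_H = 0.3920 × 190 = 74.5 kJ.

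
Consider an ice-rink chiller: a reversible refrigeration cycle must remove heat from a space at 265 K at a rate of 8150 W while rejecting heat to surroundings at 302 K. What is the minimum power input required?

For a reversible refrigerator, COP_R = T_C/(T_H − T_C) = 265.00/37.00 = 7.1622.
W = Q_C/COP_R = 8150/7.1622 = 1140 W.

Ẇ_in ≈ 1140 W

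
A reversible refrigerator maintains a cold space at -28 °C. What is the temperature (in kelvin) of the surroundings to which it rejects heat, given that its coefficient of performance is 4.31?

T_C = -28 °C → -28 + 273.15 = 245.15 K.
COP_R = T_C/(T_H − T_C) ⇒ T_H = T_C·(1 + 1/COP_R) = 245.15 × (1 + 1/4.31) = 302.0 K.

T_H ≈ 302.0 K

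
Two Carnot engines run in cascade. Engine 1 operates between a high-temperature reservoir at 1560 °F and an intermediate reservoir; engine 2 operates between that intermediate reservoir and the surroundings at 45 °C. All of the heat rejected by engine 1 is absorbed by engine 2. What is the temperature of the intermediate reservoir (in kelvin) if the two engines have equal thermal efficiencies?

T_H = 1560 °F → (1560 − 32) × 5/9 = 848.89 °C = 1122.04 K.
T_C = 45 °C → 45 + 273.15 = 318.15 K.
Equal efficiencies require 1 − T_m/T_H = 1 − T_C/T_m, i.e. T_m/T_H = T_C/T_m, so T_m = √(T_H·T_C) = √(1122.04 × 318.15) = 597 K.

T_m ≈ 597 K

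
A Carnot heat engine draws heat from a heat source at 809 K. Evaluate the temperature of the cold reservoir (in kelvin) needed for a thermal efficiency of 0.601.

From η = 1 − T_C/T_H, T_C = T_H·(1 − η) = 809.00 × (1 − 0.601) = 323 K.

T_C ≈ 323 K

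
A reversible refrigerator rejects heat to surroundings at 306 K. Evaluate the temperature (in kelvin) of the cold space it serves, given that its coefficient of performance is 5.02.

COP_R = T_C/(T_H − T_C) ⇒ T_C = T_H·COP_R/(1 + COP_R) = 306.00 × 5.02/(1 + 5.02) = 255 K.

T_C ≈ 255 K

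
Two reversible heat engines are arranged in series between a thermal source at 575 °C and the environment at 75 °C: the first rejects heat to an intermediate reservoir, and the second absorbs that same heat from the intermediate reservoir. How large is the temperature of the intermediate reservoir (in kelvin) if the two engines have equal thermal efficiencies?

T_H = 575 °C → 575 + 273.15 = 848.15 K.
T_C = 75 °C → 75 + 273.15 = 348.15 K.
Equal efficiencies require 1 − T_m/T_H = 1 − T_C/T_m, i.e. T_m/T_H = T_C/T_m, so T_m = √(T_H·T_C) = √(848.15 × 348.15) = 543 K.

T_m ≈ 543 K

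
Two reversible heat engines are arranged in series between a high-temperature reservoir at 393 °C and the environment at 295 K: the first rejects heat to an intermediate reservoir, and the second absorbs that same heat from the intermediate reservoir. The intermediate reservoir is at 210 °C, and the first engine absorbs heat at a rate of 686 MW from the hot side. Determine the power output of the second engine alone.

T_H = 393 °C → 393 + 273.15 = 666.15 K.
T_m = 210 °C → 210 + 273.15 = 483.15 K.
Heat entering the second stage: Q_m = Q_H·(T_m/T_H) = 686 × 483.15/666.15 = 497.5 MW.
Second-stage efficiency η₂ = 1 − T_C/T_m = 1 − 295.00/483.15 = 0.3894, so W₂ = η₂·Q_m = 193.8 MW.

Ẇ₂ ≈ 193.8 MW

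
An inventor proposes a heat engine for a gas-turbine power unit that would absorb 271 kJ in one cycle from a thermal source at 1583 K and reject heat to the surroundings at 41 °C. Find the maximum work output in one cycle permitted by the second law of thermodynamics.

W_max ≈ 217 kJ

T_C = 41 °C → 41 + 273.15 = 314.15 K.
No engine can exceed the Carnot limit: η_max = 1 − T_C/T_H = 1 − 314.15/1583.00 = 0.8015.
W_max = η_max · Q_H = 0.8015 × 271 = 217 kJ.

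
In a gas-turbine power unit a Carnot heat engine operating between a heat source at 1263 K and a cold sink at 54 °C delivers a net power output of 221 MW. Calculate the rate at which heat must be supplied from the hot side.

Q̇_H ≈ 298 MW

T_C = 54 °C → 54 + 273.15 = 327.15 K.
η_rev = 1 − T_C/T_H = 1 − 327.15/1263.00 = 0.7410.
Q_H = W/η = 221/0.7410 = 298 MW.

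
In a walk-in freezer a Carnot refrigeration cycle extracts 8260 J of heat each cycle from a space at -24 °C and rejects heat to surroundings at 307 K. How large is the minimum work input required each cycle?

T_C = -24 °C → -24 + 273.15 = 249.15 K.
The reversible coefficient of performance is COP_R = T_C/(T_H − T_C) = 249.15/57.85 = 4.3068.
W = Q_C/COP_R = 8260/4.3068 = 1920 J.

W_in ≈ 1920 J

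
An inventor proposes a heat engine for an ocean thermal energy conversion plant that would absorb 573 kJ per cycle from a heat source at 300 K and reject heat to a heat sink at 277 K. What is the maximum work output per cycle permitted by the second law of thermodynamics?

No engine can exceed the Carnot limit: η_max = 1 − T_C/T_H = 1 − 277.00/300.00 = 0.0767.
W_max = η_max · Q_H = 0.0767 × 573 = 43.9 kJ.

W_max ≈ 43.9 kJ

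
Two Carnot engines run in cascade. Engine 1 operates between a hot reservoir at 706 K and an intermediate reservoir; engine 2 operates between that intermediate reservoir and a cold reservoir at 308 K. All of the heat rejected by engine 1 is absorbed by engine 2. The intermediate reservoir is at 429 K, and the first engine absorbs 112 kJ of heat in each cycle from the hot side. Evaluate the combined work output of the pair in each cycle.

W_total ≈ 63.1 kJ

Two reversible stages in series are equivalent to a single Carnot engine between T_H and T_C, so η_total = 1 − T_C/T_H = 1 − 308.00/706.00 = 0.5637.
W_total = η_total · Q_H = 0.5637 × 112 = 63.1 kJ.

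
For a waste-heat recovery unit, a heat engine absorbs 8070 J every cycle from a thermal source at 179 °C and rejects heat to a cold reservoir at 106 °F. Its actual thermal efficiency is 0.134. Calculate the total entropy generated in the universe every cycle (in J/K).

ΔS_univ ≈ 4.39 J/K

T_H = 179 °C → 179 + 273.15 = 452.15 K.
T_C = 106 °F → (106 − 32) × 5/9 = 41.11 °C = 314.26 K.
W = η·Q_H = 0.134 × 8070 = 1081 J, so Q_C = Q_H − W = 6989 J.
Entropy balance on the reservoirs: −Q_H/T_H = -17.85 J/K, +Q_C/T_C = 22.24 J/K.
ΔS_univ = −Q_H/T_H + Q_C/T_C = 4.39 J/K (> 0, since η = 0.134 < η_Carnot = 0.305).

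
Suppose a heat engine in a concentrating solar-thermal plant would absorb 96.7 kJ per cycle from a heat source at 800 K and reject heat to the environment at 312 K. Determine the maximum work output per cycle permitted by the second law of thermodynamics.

W_max ≈ 59.0 kJ

By the Carnot theorem, η_max = 1 − T_C/T_H = 1 − 312.00/800.00 = 0.6100.
W_max = η_max · Q_H = 0.6100 × 96.7 = 59.0 kJ.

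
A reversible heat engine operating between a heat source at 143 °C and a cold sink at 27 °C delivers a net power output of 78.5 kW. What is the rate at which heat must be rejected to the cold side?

Q̇_C ≈ 203 kW

T_H = 143 °C → 143 + 273.15 = 416.15 K.
T_C = 27 °C → 27 + 273.15 = 300.15 K.
The Carnot efficiency is η = 1 − T_C/T_H = 1 − 300.15/416.15 = 0.2787.
Since Q_C/Q_H = T_C/T_H and Q_H = W/η, Q_C = W·T_C/(T_H − T_C) = 78.5 × 300.15/116.00 = 203 kW.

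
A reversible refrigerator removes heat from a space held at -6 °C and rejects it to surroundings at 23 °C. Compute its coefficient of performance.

T_H = 23 °C → 23 + 273.15 = 296.15 K.
T_C = -6 °C → -6 + 273.15 = 267.15 K.
Carnot COP: COP_R = T_C/(T_H − T_C) = 267.15/(296.15 − 267.15) = 9.212.

COP_R ≈ 9.212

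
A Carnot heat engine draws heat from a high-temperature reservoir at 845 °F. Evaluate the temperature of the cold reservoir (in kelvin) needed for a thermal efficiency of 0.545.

T_H = 845 °F → (845 − 32) × 5/9 = 451.67 °C = 724.82 K.
From η = 1 − T_C/T_H, T_C = T_H·(1 − η) = 724.82 × (1 − 0.545) = 329.8 K.

T_C ≈ 329.8 K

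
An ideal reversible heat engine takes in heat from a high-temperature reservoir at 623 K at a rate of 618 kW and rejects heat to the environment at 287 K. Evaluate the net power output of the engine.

Ẇ ≈ 333 kW

Carnot efficiency: η = 1 − T_C/T_H = 1 − 287.00/623.00 = 0.5393.
W = η·Q_H = 0.5393 × 618 = 333 kW.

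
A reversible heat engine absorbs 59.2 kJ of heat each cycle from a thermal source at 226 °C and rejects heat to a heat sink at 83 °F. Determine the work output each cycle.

T_H = 226 °C → 226 + 273.15 = 499.15 K.
T_C = 83 °F → (83 − 32) × 5/9 = 28.33 °C = 301.48 K.
Since the cycle is reversible, η = 1 − T_C/T_H = 1 − 301.48/499.15 = 0.3960.
W = η·Q_H = 0.3960 × 59.2 = 23.4 kJ.

W ≈ 23.4 kJ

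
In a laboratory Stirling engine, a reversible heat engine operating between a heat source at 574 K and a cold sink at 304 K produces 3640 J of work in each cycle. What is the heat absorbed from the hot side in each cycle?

Carnot efficiency: η = 1 − T_C/T_H = 1 − 304.00/574.00 = 0.4704.
Q_H = W/η = 3640/0.4704 = 7740 J.

Q_H ≈ 7740 J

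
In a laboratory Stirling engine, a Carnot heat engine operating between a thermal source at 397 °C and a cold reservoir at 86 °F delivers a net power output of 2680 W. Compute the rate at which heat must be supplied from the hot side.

Q̇_H ≈ 4894 W

T_H = 397 °C → 397 + 273.15 = 670.15 K.
T_C = 86 °F → (86 − 32) × 5/9 = 30.00 °C = 303.15 K.
Since the cycle is reversible, η = 1 − T_C/T_H = 1 − 303.15/670.15 = 0.5476.
Q_H = W/η = 2680/0.5476 = 4894 W.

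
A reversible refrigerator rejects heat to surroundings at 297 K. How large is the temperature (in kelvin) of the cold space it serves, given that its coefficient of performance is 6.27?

COP_R = T_C/(T_H − T_C) ⇒ T_C = T_H·COP_R/(1 + COP_R) = 297.00 × 6.27/(1 + 6.27) = 256 K.

T_C ≈ 256 K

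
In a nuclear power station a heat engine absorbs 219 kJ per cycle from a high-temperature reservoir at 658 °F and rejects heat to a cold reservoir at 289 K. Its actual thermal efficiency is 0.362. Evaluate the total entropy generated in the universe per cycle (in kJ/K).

T_H = 658 °F → (658 − 32) × 5/9 = 347.78 °C = 620.93 K.
W = η·Q_H = 0.362 × 219 = 79.28 kJ, so Q_C = Q_H − W = 139.7 kJ.
Reservoir entropy changes: ΔS_H = −Q_H/T_H = −219/620.93 = -0.3527 kJ/K and ΔS_C = +Q_C/T_C = 139.7/289.00 = 0.4835 kJ/K.
ΔS_univ = −Q_H/T_H + Q_C/T_C = 0.131 kJ/K (> 0, since η = 0.362 < η_Carnot = 0.535).

ΔS_univ ≈ 0.131 kJ/K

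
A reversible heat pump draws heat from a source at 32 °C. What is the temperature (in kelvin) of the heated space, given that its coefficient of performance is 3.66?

T_C = 32 °C → 32 + 273.15 = 305.15 K.
COP_HP = T_H/(T_H − T_C) ⇒ T_H = T_C·COP_HP/(COP_HP − 1) = 305.15 × 3.66/(3.66 − 1) = 420 K.

T_H ≈ 420 K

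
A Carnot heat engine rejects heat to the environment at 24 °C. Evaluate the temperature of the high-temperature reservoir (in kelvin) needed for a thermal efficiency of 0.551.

T_C = 24 °C → 24 + 273.15 = 297.15 K.
From η = 1 − T_C/T_H, solving for T_H gives T_H = T_C/(1 − η) = 297.15/(1 − 0.551) = 662 K.

T_H ≈ 662 K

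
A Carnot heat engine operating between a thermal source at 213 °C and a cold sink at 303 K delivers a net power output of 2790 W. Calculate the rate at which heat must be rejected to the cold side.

T_H = 213 °C → 213 + 273.15 = 486.15 K.
Carnot efficiency: η = 1 − T_C/T_H = 1 − 303.00/486.15 = 0.3767.
Since Q_C/Q_H = T_C/T_H and Q_H = W/η, Q_C = W·T_C/(T_H − T_C) = 2790 × 303.00/183.15 = 4620 W.

Q̇_C ≈ 4620 W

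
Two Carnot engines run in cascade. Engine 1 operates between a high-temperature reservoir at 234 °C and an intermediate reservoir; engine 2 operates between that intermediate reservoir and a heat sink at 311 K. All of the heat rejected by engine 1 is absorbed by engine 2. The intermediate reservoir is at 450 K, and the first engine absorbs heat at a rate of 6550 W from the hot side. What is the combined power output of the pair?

Ẇ_total ≈ 2530 W

T_H = 234 °C → 234 + 273.15 = 507.15 K.
Two reversible stages in series are equivalent to a single Carnot engine between T_H and T_C, so η_total = 1 − T_C/T_H = 1 − 311.00/507.15 = 0.3868.
W_total = η_total · Q_H = 0.3868 × 6550 = 2530 W.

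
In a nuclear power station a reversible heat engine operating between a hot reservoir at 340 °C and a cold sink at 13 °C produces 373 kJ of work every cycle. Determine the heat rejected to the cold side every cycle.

Q_C ≈ 326 kJ

T_H = 340 °C → 340 + 273.15 = 613.15 K.
T_C = 13 °C → 13 + 273.15 = 286.15 K.
η_rev = 1 − T_C/T_H = 1 − 286.15/613.15 = 0.5333.
Since Q_C/Q_H = T_C/T_H and Q_H = W/η, Q_C = W·T_C/(T_H − T_C) = 373 × 286.15/327.00 = 326 kJ.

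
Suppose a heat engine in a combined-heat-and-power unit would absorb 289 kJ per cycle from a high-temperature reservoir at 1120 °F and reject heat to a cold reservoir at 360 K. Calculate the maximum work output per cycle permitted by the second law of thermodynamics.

W_max ≈ 170 kJ

T_H = 1120 °F → (1120 − 32) × 5/9 = 604.44 °C = 877.59 K.
The upper bound on efficiency is η_max = 1 − T_C/T_H = 1 − 360.00/877.59 = 0.5898.
W_max = η_max · Q_H = 0.5898 × 289 = 170 kJ.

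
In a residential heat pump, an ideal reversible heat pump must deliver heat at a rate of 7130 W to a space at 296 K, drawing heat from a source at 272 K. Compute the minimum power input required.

COP_HP = T_H/(T_H − T_C) = 296.00/24.00 = 12.3333.
W = Q_H/COP_HP = 7130/12.3333 = 578 W.

Ẇ_in ≈ 578 W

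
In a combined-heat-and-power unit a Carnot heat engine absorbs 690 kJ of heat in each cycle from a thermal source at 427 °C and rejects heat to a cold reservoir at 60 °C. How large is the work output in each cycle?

W ≈ 361.7 kJ

T_H = 427 °C → 427 + 273.15 = 700.15 K.
T_C = 60 °C → 60 + 273.15 = 333.15 K.
The Carnot efficiency is η = 1 − T_C/T_H = 1 − 333.15/700.15 = 0.5242.
W = η·Q_H = 0.5242 × 690 = 361.7 kJ.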